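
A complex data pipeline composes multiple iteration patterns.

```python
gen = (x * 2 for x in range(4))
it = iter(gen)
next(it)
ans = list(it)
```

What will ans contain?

Step 1: Generator produces [0, 2, 4, 6].
Step 2: next(it) consumes first element (0).
Step 3: list(it) collects remaining: [2, 4, 6].
Therefore ans = [2, 4, 6].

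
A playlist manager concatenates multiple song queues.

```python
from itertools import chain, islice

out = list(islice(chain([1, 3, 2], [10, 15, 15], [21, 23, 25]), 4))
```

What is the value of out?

Step 1: chain([1, 3, 2], [10, 15, 15], [21, 23, 25]) = [1, 3, 2, 10, 15, 15, 21, 23, 25].
Step 2: islice takes first 4 elements: [1, 3, 2, 10].
Therefore out = [1, 3, 2, 10].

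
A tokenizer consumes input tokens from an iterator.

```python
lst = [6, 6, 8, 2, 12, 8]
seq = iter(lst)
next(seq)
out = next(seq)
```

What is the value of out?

Step 1: Create iterator over [6, 6, 8, 2, 12, 8].
Step 2: next() consumes 6.
Step 3: next() returns 6.
Therefore out = 6.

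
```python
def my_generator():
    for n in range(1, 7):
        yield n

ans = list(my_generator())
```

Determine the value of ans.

Step 1: The generator yields each value from range(1, 7).
Step 2: list() consumes all yields: [1, 2, 3, 4, 5, 6].
Therefore ans = [1, 2, 3, 4, 5, 6].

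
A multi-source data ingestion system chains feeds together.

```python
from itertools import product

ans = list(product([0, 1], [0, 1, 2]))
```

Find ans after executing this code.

Step 1: product([0, 1], [0, 1, 2]) gives all pairs:
  (0, 0)
  (0, 1)
  (0, 2)
  (1, 0)
  (1, 1)
  (1, 2)
Therefore ans = [(0, 0), (0, 1), (0, 2), (1, 0), (1, 1), (1, 2)].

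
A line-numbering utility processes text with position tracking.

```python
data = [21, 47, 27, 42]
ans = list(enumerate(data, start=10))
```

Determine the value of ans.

Step 1: enumerate with start=10:
  (10, 21)
  (11, 47)
  (12, 27)
  (13, 42)
Therefore ans = [(10, 21), (11, 47), (12, 27), (13, 42)].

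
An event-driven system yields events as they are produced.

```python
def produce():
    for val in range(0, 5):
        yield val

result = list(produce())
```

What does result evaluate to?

Step 1: The generator yields each value from range(0, 5).
Step 2: list() consumes all yields: [0, 1, 2, 3, 4].
Therefore result = [0, 1, 2, 3, 4].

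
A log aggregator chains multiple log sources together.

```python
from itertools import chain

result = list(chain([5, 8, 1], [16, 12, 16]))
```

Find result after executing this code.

Step 1: chain() concatenates iterables: [5, 8, 1] + [16, 12, 16].
Therefore result = [5, 8, 1, 16, 12, 16].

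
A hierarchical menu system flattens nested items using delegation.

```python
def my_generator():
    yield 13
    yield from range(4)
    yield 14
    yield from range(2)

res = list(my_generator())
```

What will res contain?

Step 1: Trace yields in order:
  yield 13
  yield 0
  yield 1
  yield 2
  yield 3
  yield 14
  yield 0
  yield 1
Therefore res = [13, 0, 1, 2, 3, 14, 0, 1].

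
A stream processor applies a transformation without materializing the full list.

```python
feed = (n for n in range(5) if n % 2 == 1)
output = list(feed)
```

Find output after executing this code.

Step 1: Filter range(5) keeping only odd values:
  n=0: even, excluded
  n=1: odd, included
  n=2: even, excluded
  n=3: odd, included
  n=4: even, excluded
Therefore output = [1, 3].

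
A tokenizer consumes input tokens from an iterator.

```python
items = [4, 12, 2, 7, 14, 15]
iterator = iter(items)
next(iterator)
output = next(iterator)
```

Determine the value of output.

Step 1: Create iterator over [4, 12, 2, 7, 14, 15].
Step 2: next() consumes 4.
Step 3: next() returns 12.
Therefore output = 12.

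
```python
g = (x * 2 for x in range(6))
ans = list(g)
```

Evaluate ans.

Step 1: For each x in range(6), compute x*2:
  x=0: 0*2 = 0
  x=1: 1*2 = 2
  x=2: 2*2 = 4
  x=3: 3*2 = 6
  x=4: 4*2 = 8
  x=5: 5*2 = 10
Therefore ans = [0, 2, 4, 6, 8, 10].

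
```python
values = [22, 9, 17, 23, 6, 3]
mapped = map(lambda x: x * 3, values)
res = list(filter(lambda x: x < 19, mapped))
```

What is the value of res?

Step 1: Map x * 3:
  22 -> 66
  9 -> 27
  17 -> 51
  23 -> 69
  6 -> 18
  3 -> 9
Step 2: Filter for < 19:
  66: removed
  27: removed
  51: removed
  69: removed
  18: kept
  9: kept
Therefore res = [18, 9].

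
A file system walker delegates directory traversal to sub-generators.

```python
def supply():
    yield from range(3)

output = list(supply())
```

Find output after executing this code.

Step 1: yield from delegates to the iterable, yielding each element.
Step 2: Collected values: [0, 1, 2].
Therefore output = [0, 1, 2].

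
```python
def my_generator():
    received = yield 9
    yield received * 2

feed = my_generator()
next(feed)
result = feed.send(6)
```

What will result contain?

Step 1: next(feed) advances to first yield, producing 9.
Step 2: send(6) resumes, received = 6.
Step 3: yield received * 2 = 6 * 2 = 12.
Therefore result = 12.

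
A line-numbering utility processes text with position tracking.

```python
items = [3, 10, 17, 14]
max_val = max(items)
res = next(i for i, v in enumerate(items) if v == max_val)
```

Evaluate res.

Step 1: max([3, 10, 17, 14]) = 17.
Step 2: Find first index where value == 17:
  Index 0: 3 != 17
  Index 1: 10 != 17
  Index 2: 17 == 17, found!
Therefore res = 2.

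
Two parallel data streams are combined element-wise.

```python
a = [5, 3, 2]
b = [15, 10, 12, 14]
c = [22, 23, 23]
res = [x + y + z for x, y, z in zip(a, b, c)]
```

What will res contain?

Step 1: zip three lists (truncates to shortest, len=3):
  5 + 15 + 22 = 42
  3 + 10 + 23 = 36
  2 + 12 + 23 = 37
Therefore res = [42, 36, 37].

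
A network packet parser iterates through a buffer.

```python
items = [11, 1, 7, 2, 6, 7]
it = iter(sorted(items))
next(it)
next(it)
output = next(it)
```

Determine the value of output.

Step 1: sorted([11, 1, 7, 2, 6, 7]) = [1, 2, 6, 7, 7, 11].
Step 2: Create iterator and skip 2 elements.
Step 3: next() returns 6.
Therefore output = 6.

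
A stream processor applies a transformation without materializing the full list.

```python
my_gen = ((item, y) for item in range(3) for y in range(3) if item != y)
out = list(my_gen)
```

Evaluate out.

Step 1: Nested generator over range(3) x range(3) where item != y:
  (0, 0): excluded (item == y)
  (0, 1): included
  (0, 2): included
  (1, 0): included
  (1, 1): excluded (item == y)
  (1, 2): included
  (2, 0): included
  (2, 1): included
  (2, 2): excluded (item == y)
Therefore out = [(0, 1), (0, 2), (1, 0), (1, 2), (2, 0), (2, 1)].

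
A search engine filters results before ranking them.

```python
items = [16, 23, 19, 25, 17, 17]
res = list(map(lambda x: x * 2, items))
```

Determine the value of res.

Step 1: Apply lambda x: x * 2 to each element:
  16 -> 32
  23 -> 46
  19 -> 38
  25 -> 50
  17 -> 34
  17 -> 34
Therefore res = [32, 46, 38, 50, 34, 34].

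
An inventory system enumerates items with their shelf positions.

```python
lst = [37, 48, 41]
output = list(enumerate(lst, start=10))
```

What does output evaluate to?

Step 1: enumerate with start=10:
  (10, 37)
  (11, 48)
  (12, 41)
Therefore output = [(10, 37), (11, 48), (12, 41)].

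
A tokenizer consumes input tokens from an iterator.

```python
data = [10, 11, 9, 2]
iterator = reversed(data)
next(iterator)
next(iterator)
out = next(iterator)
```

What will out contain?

Step 1: reversed([10, 11, 9, 2]) gives iterator: [2, 9, 11, 10].
Step 2: First next() = 2, second next() = 9.
Step 3: Third next() = 11.
Therefore out = 11.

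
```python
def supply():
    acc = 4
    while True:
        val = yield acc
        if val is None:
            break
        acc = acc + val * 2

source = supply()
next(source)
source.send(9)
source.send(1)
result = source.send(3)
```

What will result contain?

Step 1: next() -> yield acc=4.
Step 2: send(9) -> val=9, acc = 4 + 9*2 = 22, yield 22.
Step 3: send(1) -> val=1, acc = 22 + 1*2 = 24, yield 24.
Step 4: send(3) -> val=3, acc = 24 + 3*2 = 30, yield 30.
Therefore result = 30.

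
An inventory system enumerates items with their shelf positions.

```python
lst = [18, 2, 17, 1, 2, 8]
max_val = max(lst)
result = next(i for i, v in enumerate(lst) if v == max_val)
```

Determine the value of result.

Step 1: max([18, 2, 17, 1, 2, 8]) = 18.
Step 2: Find first index where value == 18:
  Index 0: 18 == 18, found!
Therefore result = 0.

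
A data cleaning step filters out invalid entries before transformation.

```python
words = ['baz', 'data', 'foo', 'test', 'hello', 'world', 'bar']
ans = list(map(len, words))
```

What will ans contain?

Step 1: Map len() to each word:
  'baz' -> 3
  'data' -> 4
  'foo' -> 3
  'test' -> 4
  'hello' -> 5
  'world' -> 5
  'bar' -> 3
Therefore ans = [3, 4, 3, 4, 5, 5, 3].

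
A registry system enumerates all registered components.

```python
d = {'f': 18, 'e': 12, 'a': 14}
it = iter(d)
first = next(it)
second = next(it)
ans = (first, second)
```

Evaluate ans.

Step 1: iter(d) iterates over keys: ['f', 'e', 'a'].
Step 2: first = next(it) = 'f', second = next(it) = 'e'.
Therefore ans = ('f', 'e').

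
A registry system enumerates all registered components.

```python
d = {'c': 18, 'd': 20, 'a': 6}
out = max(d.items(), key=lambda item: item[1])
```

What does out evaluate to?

Step 1: Find item with maximum value:
  ('c', 18)
  ('d', 20)
  ('a', 6)
Step 2: Maximum value is 20 at key 'd'.
Therefore out = ('d', 20).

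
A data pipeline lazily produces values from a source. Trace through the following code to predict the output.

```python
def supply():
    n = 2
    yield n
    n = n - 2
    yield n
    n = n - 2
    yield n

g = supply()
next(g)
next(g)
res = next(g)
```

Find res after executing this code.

Step 1: Trace through generator execution:
  Yield 1: n starts at 2, yield 2
  Yield 2: n = 2 - 2 = 0, yield 0
  Yield 3: n = 0 - 2 = -2, yield -2
Step 2: First next() gets 2, second next() gets the second value, third next() yields -2.
Therefore res = -2.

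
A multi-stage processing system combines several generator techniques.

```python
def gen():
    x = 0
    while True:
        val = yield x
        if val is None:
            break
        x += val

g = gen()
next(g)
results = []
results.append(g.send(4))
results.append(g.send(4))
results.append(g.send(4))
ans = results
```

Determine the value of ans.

Step 1: next(g) -> yield 0.
Step 2: send(4) -> x = 4, yield 4.
Step 3: send(4) -> x = 8, yield 8.
Step 4: send(4) -> x = 12, yield 12.
Therefore ans = [4, 8, 12].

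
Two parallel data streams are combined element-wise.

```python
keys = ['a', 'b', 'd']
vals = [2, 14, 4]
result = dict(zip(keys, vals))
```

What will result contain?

Step 1: zip pairs keys with values:
  'a' -> 2
  'b' -> 14
  'd' -> 4
Therefore result = {'a': 2, 'b': 14, 'd': 4}.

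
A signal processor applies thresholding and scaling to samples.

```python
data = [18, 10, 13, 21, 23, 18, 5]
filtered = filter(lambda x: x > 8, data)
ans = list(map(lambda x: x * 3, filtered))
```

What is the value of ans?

Step 1: Filter data for elements > 8:
  18: kept
  10: kept
  13: kept
  21: kept
  23: kept
  18: kept
  5: removed
Step 2: Map x * 3 on filtered [18, 10, 13, 21, 23, 18]:
  18 -> 54
  10 -> 30
  13 -> 39
  21 -> 63
  23 -> 69
  18 -> 54
Therefore ans = [54, 30, 39, 63, 69, 54].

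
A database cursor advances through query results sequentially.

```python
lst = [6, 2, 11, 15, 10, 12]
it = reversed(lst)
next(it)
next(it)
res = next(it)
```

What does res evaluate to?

Step 1: reversed([6, 2, 11, 15, 10, 12]) gives iterator: [12, 10, 15, 11, 2, 6].
Step 2: First next() = 12, second next() = 10.
Step 3: Third next() = 15.
Therefore res = 15.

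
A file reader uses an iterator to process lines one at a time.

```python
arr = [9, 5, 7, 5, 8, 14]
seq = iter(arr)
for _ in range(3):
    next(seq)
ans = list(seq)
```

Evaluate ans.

Step 1: Create iterator over [9, 5, 7, 5, 8, 14].
Step 2: Advance 3 positions (consuming [9, 5, 7]).
Step 3: list() collects remaining elements: [5, 8, 14].
Therefore ans = [5, 8, 14].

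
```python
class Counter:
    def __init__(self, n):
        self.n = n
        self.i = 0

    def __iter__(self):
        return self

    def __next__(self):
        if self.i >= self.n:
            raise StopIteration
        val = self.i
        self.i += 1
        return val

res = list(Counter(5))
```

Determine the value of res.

Step 1: Counter(5) creates an iterator counting 0 to 4.
Step 2: list() consumes all values: [0, 1, 2, 3, 4].
Therefore res = [0, 1, 2, 3, 4].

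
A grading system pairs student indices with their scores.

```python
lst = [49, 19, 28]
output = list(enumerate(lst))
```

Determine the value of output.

Step 1: enumerate pairs each element with its index:
  (0, 49)
  (1, 19)
  (2, 28)
Therefore output = [(0, 49), (1, 19), (2, 28)].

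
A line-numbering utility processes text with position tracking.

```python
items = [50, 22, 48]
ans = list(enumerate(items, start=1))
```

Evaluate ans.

Step 1: enumerate with start=1:
  (1, 50)
  (2, 22)
  (3, 48)
Therefore ans = [(1, 50), (2, 22), (3, 48)].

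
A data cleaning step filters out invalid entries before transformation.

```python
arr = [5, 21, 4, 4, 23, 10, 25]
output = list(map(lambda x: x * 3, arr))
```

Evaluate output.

Step 1: Apply lambda x: x * 3 to each element:
  5 -> 15
  21 -> 63
  4 -> 12
  4 -> 12
  23 -> 69
  10 -> 30
  25 -> 75
Therefore output = [15, 63, 12, 12, 69, 30, 75].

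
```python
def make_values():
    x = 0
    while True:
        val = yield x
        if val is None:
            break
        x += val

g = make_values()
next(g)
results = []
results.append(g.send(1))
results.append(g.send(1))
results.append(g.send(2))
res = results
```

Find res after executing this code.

Step 1: next(g) -> yield 0.
Step 2: send(1) -> x = 1, yield 1.
Step 3: send(1) -> x = 2, yield 2.
Step 4: send(2) -> x = 4, yield 4.
Therefore res = [1, 2, 4].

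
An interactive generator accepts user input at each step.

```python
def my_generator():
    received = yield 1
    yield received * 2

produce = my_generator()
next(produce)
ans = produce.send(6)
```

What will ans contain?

Step 1: next(produce) advances to first yield, producing 1.
Step 2: send(6) resumes, received = 6.
Step 3: yield received * 2 = 6 * 2 = 12.
Therefore ans = 12.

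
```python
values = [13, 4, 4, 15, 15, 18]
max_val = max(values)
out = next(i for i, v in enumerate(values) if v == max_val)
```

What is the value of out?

Step 1: max([13, 4, 4, 15, 15, 18]) = 18.
Step 2: Find first index where value == 18:
  Index 0: 13 != 18
  Index 1: 4 != 18
  Index 2: 4 != 18
  Index 3: 15 != 18
  Index 4: 15 != 18
  Index 5: 18 == 18, found!
Therefore out = 5.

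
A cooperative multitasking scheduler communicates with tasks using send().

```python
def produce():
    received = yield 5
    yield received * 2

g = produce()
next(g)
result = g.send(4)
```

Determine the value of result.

Step 1: next(g) advances to first yield, producing 5.
Step 2: send(4) resumes, received = 4.
Step 3: yield received * 2 = 4 * 2 = 8.
Therefore result = 8.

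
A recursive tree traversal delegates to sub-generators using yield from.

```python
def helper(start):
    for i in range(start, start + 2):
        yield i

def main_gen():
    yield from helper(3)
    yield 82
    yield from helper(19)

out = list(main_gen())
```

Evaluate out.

Step 1: main_gen() delegates to helper(3):
  yield 3
  yield 4
Step 2: yield 82
Step 3: Delegates to helper(19):
  yield 19
  yield 20
Therefore out = [3, 4, 82, 19, 20].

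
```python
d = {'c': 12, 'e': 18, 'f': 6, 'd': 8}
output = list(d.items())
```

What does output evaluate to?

Step 1: d.items() returns (key, value) pairs in insertion order.
Therefore output = [('c', 12), ('e', 18), ('f', 6), ('d', 8)].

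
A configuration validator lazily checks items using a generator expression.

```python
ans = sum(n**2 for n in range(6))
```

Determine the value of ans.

Step 1: Compute n**2 for each n in range(6):
  n=0: 0**2 = 0
  n=1: 1**2 = 1
  n=2: 2**2 = 4
  n=3: 3**2 = 9
  n=4: 4**2 = 16
  n=5: 5**2 = 25
Step 2: sum = 0 + 1 + 4 + 9 + 16 + 25 = 55.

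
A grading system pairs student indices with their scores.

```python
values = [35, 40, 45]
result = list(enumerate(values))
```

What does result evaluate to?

Step 1: enumerate pairs each element with its index:
  (0, 35)
  (1, 40)
  (2, 45)
Therefore result = [(0, 35), (1, 40), (2, 45)].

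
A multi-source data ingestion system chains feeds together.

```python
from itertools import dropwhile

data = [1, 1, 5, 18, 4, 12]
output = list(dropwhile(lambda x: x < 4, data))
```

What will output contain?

Step 1: dropwhile drops elements while < 4:
  1 < 4: dropped
  1 < 4: dropped
  5: kept (dropping stopped)
Step 2: Remaining elements kept regardless of condition.
Therefore output = [5, 18, 4, 12].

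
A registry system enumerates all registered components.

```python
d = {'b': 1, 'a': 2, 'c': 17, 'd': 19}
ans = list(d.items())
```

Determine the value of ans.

Step 1: d.items() returns (key, value) pairs in insertion order.
Therefore ans = [('b', 1), ('a', 2), ('c', 17), ('d', 19)].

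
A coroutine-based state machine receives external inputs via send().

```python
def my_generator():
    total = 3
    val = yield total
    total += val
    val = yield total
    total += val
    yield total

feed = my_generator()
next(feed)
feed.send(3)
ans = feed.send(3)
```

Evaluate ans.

Step 1: next() -> yield total=3.
Step 2: send(3) -> val=3, total = 3+3 = 6, yield 6.
Step 3: send(3) -> val=3, total = 6+3 = 9, yield 9.
Therefore ans = 9.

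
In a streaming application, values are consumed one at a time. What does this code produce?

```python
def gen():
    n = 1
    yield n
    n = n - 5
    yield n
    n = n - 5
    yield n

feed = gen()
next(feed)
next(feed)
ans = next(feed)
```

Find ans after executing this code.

Step 1: Trace through generator execution:
  Yield 1: n starts at 1, yield 1
  Yield 2: n = 1 - 5 = -4, yield -4
  Yield 3: n = -4 - 5 = -9, yield -9
Step 2: First next() gets 1, second next() gets the second value, third next() yields -9.
Therefore ans = -9.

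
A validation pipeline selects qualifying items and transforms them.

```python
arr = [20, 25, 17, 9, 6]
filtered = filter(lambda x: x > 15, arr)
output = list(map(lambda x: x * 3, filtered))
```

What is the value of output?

Step 1: Filter arr for elements > 15:
  20: kept
  25: kept
  17: kept
  9: removed
  6: removed
Step 2: Map x * 3 on filtered [20, 25, 17]:
  20 -> 60
  25 -> 75
  17 -> 51
Therefore output = [60, 75, 51].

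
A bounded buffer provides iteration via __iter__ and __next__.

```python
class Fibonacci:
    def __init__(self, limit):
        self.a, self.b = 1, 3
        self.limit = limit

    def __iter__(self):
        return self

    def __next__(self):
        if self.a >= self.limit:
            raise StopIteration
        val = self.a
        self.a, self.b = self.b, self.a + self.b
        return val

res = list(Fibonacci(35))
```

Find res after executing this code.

Step 1: Fibonacci-like sequence (a=1, b=3) until >= 35:
  Yield 1, then a,b = 3,4
  Yield 3, then a,b = 4,7
  Yield 4, then a,b = 7,11
  Yield 7, then a,b = 11,18
  Yield 11, then a,b = 18,29
  Yield 18, then a,b = 29,47
  Yield 29, then a,b = 47,76
Step 2: 47 >= 35, stop.
Therefore res = [1, 3, 4, 7, 11, 18, 29].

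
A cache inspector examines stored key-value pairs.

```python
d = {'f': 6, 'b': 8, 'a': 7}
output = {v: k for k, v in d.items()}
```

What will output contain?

Step 1: Invert dict (swap keys and values):
  'f': 6 -> 6: 'f'
  'b': 8 -> 8: 'b'
  'a': 7 -> 7: 'a'
Therefore output = {6: 'f', 8: 'b', 7: 'a'}.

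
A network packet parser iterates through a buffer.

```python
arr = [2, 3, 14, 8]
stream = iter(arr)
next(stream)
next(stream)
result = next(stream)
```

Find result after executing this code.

Step 1: Create iterator over [2, 3, 14, 8].
Step 2: next() consumes 2.
Step 3: next() consumes 3.
Step 4: next() returns 14.
Therefore result = 14.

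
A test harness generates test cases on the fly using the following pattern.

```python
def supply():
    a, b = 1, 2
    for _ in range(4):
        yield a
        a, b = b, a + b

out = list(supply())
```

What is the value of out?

Step 1: Fibonacci-like sequence starting with a=1, b=2:
  Iteration 1: yield a=1, then a,b = 2,3
  Iteration 2: yield a=2, then a,b = 3,5
  Iteration 3: yield a=3, then a,b = 5,8
  Iteration 4: yield a=5, then a,b = 8,13
Therefore out = [1, 2, 3, 5].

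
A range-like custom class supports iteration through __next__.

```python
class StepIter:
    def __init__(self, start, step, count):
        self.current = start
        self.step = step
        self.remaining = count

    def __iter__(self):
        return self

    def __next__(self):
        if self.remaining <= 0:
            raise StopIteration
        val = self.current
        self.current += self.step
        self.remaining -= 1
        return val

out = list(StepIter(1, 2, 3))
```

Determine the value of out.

Step 1: StepIter starts at 1, increments by 2, for 3 steps:
  Yield 1, then current += 2
  Yield 3, then current += 2
  Yield 5, then current += 2
Therefore out = [1, 3, 5].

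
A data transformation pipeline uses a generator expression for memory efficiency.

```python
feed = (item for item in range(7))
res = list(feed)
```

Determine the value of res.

Step 1: Generator expression iterates range(7): [0, 1, 2, 3, 4, 5, 6].
Step 2: list() collects all values.
Therefore res = [0, 1, 2, 3, 4, 5, 6].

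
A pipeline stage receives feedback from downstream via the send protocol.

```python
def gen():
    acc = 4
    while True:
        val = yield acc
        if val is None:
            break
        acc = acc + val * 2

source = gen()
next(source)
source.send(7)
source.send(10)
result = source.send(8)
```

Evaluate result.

Step 1: next() -> yield acc=4.
Step 2: send(7) -> val=7, acc = 4 + 7*2 = 18, yield 18.
Step 3: send(10) -> val=10, acc = 18 + 10*2 = 38, yield 38.
Step 4: send(8) -> val=8, acc = 38 + 8*2 = 54, yield 54.
Therefore result = 54.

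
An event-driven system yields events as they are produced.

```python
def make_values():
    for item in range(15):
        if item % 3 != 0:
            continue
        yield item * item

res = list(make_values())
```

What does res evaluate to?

Step 1: Only yield item**2 when item is divisible by 3:
  item=0: 0 % 3 == 0, yield 0**2 = 0
  item=3: 3 % 3 == 0, yield 3**2 = 9
  item=6: 6 % 3 == 0, yield 6**2 = 36
  item=9: 9 % 3 == 0, yield 9**2 = 81
  item=12: 12 % 3 == 0, yield 12**2 = 144
Therefore res = [0, 9, 36, 81, 144].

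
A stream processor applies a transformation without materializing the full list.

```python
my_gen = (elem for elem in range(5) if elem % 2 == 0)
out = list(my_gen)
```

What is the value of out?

Step 1: Filter range(5) keeping only even values:
  elem=0: even, included
  elem=1: odd, excluded
  elem=2: even, included
  elem=3: odd, excluded
  elem=4: even, included
Therefore out = [0, 2, 4].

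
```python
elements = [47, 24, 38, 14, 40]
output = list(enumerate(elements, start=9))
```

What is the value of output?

Step 1: enumerate with start=9:
  (9, 47)
  (10, 24)
  (11, 38)
  (12, 14)
  (13, 40)
Therefore output = [(9, 47), (10, 24), (11, 38), (12, 14), (13, 40)].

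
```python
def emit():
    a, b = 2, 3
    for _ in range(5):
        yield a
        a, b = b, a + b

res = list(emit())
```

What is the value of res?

Step 1: Fibonacci-like sequence starting with a=2, b=3:
  Iteration 1: yield a=2, then a,b = 3,5
  Iteration 2: yield a=3, then a,b = 5,8
  Iteration 3: yield a=5, then a,b = 8,13
  Iteration 4: yield a=8, then a,b = 13,21
  Iteration 5: yield a=13, then a,b = 21,34
Therefore res = [2, 3, 5, 8, 13].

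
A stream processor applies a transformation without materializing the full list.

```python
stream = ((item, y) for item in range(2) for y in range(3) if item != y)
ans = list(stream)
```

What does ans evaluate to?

Step 1: Nested generator over range(2) x range(3) where item != y:
  (0, 0): excluded (item == y)
  (0, 1): included
  (0, 2): included
  (1, 0): included
  (1, 1): excluded (item == y)
  (1, 2): included
Therefore ans = [(0, 1), (0, 2), (1, 0), (1, 2)].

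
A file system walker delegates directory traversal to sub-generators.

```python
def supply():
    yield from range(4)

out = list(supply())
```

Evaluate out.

Step 1: yield from delegates to the iterable, yielding each element.
Step 2: Collected values: [0, 1, 2, 3].
Therefore out = [0, 1, 2, 3].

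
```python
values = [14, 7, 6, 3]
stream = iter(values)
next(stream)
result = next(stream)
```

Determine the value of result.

Step 1: Create iterator over [14, 7, 6, 3].
Step 2: next() consumes 14.
Step 3: next() returns 7.
Therefore result = 7.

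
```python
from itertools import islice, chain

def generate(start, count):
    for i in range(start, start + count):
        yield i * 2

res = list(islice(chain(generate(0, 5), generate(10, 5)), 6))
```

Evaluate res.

Step 1: generate(0, 5) yields [0, 2, 4, 6, 8].
Step 2: generate(10, 5) yields [20, 22, 24, 26, 28].
Step 3: chain concatenates: [0, 2, 4, 6, 8, 20, 22, 24, 26, 28].
Step 4: islice takes first 6: [0, 2, 4, 6, 8, 20].
Therefore res = [0, 2, 4, 6, 8, 20].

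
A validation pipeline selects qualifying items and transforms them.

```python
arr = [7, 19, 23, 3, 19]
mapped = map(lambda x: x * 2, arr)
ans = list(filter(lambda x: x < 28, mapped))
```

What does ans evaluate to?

Step 1: Map x * 2:
  7 -> 14
  19 -> 38
  23 -> 46
  3 -> 6
  19 -> 38
Step 2: Filter for < 28:
  14: kept
  38: removed
  46: removed
  6: kept
  38: removed
Therefore ans = [14, 6].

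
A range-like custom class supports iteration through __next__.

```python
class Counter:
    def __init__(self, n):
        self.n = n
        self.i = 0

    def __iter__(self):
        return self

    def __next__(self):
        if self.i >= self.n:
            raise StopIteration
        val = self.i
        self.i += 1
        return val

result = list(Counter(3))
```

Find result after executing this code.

Step 1: Counter(3) creates an iterator counting 0 to 2.
Step 2: list() consumes all values: [0, 1, 2].
Therefore result = [0, 1, 2].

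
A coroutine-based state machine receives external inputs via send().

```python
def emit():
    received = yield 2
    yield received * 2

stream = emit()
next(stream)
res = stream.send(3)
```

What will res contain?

Step 1: next(stream) advances to first yield, producing 2.
Step 2: send(3) resumes, received = 3.
Step 3: yield received * 2 = 3 * 2 = 6.
Therefore res = 6.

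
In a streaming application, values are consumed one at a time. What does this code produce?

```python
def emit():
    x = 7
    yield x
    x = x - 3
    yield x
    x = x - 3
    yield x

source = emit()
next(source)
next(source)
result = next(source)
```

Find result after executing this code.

Step 1: Trace through generator execution:
  Yield 1: x starts at 7, yield 7
  Yield 2: x = 7 - 3 = 4, yield 4
  Yield 3: x = 4 - 3 = 1, yield 1
Step 2: First next() gets 7, second next() gets the second value, third next() yields 1.
Therefore result = 1.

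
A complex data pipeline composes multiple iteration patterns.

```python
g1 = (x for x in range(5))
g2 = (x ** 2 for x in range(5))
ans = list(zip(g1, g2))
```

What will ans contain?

Step 1: g1 produces [0, 1, 2, 3, 4].
Step 2: g2 produces [0, 1, 4, 9, 16].
Step 3: zip pairs them: [(0, 0), (1, 1), (2, 4), (3, 9), (4, 16)].
Therefore ans = [(0, 0), (1, 1), (2, 4), (3, 9), (4, 16)].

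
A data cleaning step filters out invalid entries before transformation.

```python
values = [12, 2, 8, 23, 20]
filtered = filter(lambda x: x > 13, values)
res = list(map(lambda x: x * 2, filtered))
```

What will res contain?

Step 1: Filter values for elements > 13:
  12: removed
  2: removed
  8: removed
  23: kept
  20: kept
Step 2: Map x * 2 on filtered [23, 20]:
  23 -> 46
  20 -> 40
Therefore res = [46, 40].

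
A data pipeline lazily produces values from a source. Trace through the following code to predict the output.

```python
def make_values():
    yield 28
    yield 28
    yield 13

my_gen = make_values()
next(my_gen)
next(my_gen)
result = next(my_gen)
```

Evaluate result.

Step 1: make_values() creates a generator.
Step 2: next(my_gen) yields 28 (consumed and discarded).
Step 3: next(my_gen) yields 28 (consumed and discarded).
Step 4: next(my_gen) yields 13, assigned to result.
Therefore result = 13.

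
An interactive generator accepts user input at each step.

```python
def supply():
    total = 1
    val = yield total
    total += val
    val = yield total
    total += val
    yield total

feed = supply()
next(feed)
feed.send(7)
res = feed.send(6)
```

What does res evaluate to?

Step 1: next() -> yield total=1.
Step 2: send(7) -> val=7, total = 1+7 = 8, yield 8.
Step 3: send(6) -> val=6, total = 8+6 = 14, yield 14.
Therefore res = 14.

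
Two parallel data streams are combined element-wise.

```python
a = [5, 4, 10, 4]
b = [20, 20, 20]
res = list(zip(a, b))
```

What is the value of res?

Step 1: zip stops at shortest (len(a)=4, len(b)=3):
  Index 0: (5, 20)
  Index 1: (4, 20)
  Index 2: (10, 20)
Step 2: Last element of a (4) has no pair, dropped.
Therefore res = [(5, 20), (4, 20), (10, 20)].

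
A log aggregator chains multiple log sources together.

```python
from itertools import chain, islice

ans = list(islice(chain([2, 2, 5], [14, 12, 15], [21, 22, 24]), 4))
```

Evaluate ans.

Step 1: chain([2, 2, 5], [14, 12, 15], [21, 22, 24]) = [2, 2, 5, 14, 12, 15, 21, 22, 24].
Step 2: islice takes first 4 elements: [2, 2, 5, 14].
Therefore ans = [2, 2, 5, 14].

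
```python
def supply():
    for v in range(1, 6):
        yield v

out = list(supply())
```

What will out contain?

Step 1: The generator yields each value from range(1, 6).
Step 2: list() consumes all yields: [1, 2, 3, 4, 5].
Therefore out = [1, 2, 3, 4, 5].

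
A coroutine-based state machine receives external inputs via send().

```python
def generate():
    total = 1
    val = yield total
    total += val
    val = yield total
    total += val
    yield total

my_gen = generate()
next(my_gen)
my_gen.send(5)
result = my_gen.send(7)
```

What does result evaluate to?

Step 1: next() -> yield total=1.
Step 2: send(5) -> val=5, total = 1+5 = 6, yield 6.
Step 3: send(7) -> val=7, total = 6+7 = 13, yield 13.
Therefore result = 13.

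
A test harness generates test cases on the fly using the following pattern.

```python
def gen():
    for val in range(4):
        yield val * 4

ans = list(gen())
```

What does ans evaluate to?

Step 1: For each val in range(4), yield val * 4:
  val=0: yield 0 * 4 = 0
  val=1: yield 1 * 4 = 4
  val=2: yield 2 * 4 = 8
  val=3: yield 3 * 4 = 12
Therefore ans = [0, 4, 8, 12].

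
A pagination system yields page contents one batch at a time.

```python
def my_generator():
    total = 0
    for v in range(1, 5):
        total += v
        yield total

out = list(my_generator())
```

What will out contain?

Step 1: Generator accumulates running sum:
  v=1: total = 1, yield 1
  v=2: total = 3, yield 3
  v=3: total = 6, yield 6
  v=4: total = 10, yield 10
Therefore out = [1, 3, 6, 10].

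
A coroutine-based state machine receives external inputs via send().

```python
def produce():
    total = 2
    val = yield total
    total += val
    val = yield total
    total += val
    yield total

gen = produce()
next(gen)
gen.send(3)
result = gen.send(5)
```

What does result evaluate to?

Step 1: next() -> yield total=2.
Step 2: send(3) -> val=3, total = 2+3 = 5, yield 5.
Step 3: send(5) -> val=5, total = 5+5 = 10, yield 10.
Therefore result = 10.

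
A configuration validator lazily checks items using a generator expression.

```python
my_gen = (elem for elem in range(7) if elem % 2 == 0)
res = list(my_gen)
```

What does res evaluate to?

Step 1: Filter range(7) keeping only even values:
  elem=0: even, included
  elem=1: odd, excluded
  elem=2: even, included
  elem=3: odd, excluded
  elem=4: even, included
  elem=5: odd, excluded
  elem=6: even, included
Therefore res = [0, 2, 4, 6].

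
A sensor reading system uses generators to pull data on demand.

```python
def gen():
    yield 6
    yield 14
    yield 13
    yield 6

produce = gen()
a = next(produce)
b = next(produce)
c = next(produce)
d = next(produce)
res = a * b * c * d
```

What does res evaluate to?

Step 1: Create generator and consume all values:
  a = next(produce) = 6
  b = next(produce) = 14
  c = next(produce) = 13
  d = next(produce) = 6
Step 2: res = 6 * 14 * 13 * 6 = 6552.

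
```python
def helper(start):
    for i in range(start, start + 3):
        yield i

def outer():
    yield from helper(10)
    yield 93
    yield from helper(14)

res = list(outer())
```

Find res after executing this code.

Step 1: outer() delegates to helper(10):
  yield 10
  yield 11
  yield 12
Step 2: yield 93
Step 3: Delegates to helper(14):
  yield 14
  yield 15
  yield 16
Therefore res = [10, 11, 12, 93, 14, 15, 16].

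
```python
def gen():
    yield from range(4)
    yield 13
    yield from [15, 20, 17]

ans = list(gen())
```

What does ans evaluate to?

Step 1: Trace yields in order:
  yield 0
  yield 1
  yield 2
  yield 3
  yield 13
  yield 15
  yield 20
  yield 17
Therefore ans = [0, 1, 2, 3, 13, 15, 20, 17].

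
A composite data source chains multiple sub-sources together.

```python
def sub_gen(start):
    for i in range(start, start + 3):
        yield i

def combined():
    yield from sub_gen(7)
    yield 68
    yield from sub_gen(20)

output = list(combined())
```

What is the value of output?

Step 1: combined() delegates to sub_gen(7):
  yield 7
  yield 8
  yield 9
Step 2: yield 68
Step 3: Delegates to sub_gen(20):
  yield 20
  yield 21
  yield 22
Therefore output = [7, 8, 9, 68, 20, 21, 22].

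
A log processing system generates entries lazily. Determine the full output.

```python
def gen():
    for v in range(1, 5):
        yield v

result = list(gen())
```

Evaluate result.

Step 1: The generator yields each value from range(1, 5).
Step 2: list() consumes all yields: [1, 2, 3, 4].
Therefore result = [1, 2, 3, 4].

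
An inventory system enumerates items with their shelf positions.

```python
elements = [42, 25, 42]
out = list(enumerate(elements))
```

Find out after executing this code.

Step 1: enumerate pairs each element with its index:
  (0, 42)
  (1, 25)
  (2, 42)
Therefore out = [(0, 42), (1, 25), (2, 42)].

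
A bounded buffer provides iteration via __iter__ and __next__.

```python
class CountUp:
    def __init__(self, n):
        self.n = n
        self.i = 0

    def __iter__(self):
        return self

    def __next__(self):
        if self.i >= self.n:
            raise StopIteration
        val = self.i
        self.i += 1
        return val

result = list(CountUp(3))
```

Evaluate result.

Step 1: CountUp(3) creates an iterator counting 0 to 2.
Step 2: list() consumes all values: [0, 1, 2].
Therefore result = [0, 1, 2].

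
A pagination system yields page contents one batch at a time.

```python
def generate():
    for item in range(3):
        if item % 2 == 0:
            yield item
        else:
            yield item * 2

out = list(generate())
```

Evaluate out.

Step 1: For each item in range(3), yield item if even, else item*2:
  item=0 (even): yield 0
  item=1 (odd): yield 1*2 = 2
  item=2 (even): yield 2
Therefore out = [0, 2, 2].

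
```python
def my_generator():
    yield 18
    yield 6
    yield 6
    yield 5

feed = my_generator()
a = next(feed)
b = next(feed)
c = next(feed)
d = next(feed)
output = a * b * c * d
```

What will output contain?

Step 1: Create generator and consume all values:
  a = next(feed) = 18
  b = next(feed) = 6
  c = next(feed) = 6
  d = next(feed) = 5
Step 2: output = 18 * 6 * 6 * 5 = 3240.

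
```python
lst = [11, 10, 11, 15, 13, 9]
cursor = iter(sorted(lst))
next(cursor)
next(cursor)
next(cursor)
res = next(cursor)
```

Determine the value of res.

Step 1: sorted([11, 10, 11, 15, 13, 9]) = [9, 10, 11, 11, 13, 15].
Step 2: Create iterator and skip 3 elements.
Step 3: next() returns 11.
Therefore res = 11.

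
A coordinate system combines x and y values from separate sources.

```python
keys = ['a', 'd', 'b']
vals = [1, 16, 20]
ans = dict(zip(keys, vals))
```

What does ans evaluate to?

Step 1: zip pairs keys with values:
  'a' -> 1
  'd' -> 16
  'b' -> 20
Therefore ans = {'a': 1, 'd': 16, 'b': 20}.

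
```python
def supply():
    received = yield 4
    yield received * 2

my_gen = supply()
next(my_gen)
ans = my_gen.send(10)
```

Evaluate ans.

Step 1: next(my_gen) advances to first yield, producing 4.
Step 2: send(10) resumes, received = 10.
Step 3: yield received * 2 = 10 * 2 = 20.
Therefore ans = 20.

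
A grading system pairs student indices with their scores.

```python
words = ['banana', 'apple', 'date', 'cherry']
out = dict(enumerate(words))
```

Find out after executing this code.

Step 1: enumerate pairs indices with words:
  0 -> 'banana'
  1 -> 'apple'
  2 -> 'date'
  3 -> 'cherry'
Therefore out = {0: 'banana', 1: 'apple', 2: 'date', 3: 'cherry'}.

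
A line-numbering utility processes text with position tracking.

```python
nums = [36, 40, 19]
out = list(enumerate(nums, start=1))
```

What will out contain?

Step 1: enumerate with start=1:
  (1, 36)
  (2, 40)
  (3, 19)
Therefore out = [(1, 36), (2, 40), (3, 19)].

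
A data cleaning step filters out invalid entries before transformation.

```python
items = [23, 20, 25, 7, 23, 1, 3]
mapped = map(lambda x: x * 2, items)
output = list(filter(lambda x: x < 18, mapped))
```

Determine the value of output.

Step 1: Map x * 2:
  23 -> 46
  20 -> 40
  25 -> 50
  7 -> 14
  23 -> 46
  1 -> 2
  3 -> 6
Step 2: Filter for < 18:
  46: removed
  40: removed
  50: removed
  14: kept
  46: removed
  2: kept
  6: kept
Therefore output = [14, 2, 6].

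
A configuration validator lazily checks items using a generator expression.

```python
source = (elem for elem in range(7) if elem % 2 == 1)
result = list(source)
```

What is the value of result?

Step 1: Filter range(7) keeping only odd values:
  elem=0: even, excluded
  elem=1: odd, included
  elem=2: even, excluded
  elem=3: odd, included
  elem=4: even, excluded
  elem=5: odd, included
  elem=6: even, excluded
Therefore result = [1, 3, 5].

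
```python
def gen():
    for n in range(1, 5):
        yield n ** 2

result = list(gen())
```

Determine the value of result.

Step 1: For each n in range(1, 5), yield n**2:
  n=1: yield 1**2 = 1
  n=2: yield 2**2 = 4
  n=3: yield 3**2 = 9
  n=4: yield 4**2 = 16
Therefore result = [1, 4, 9, 16].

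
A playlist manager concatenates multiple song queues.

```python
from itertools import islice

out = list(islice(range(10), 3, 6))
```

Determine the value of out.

Step 1: islice(range(10), 3, 6) takes elements at indices [3, 6).
Step 2: Elements: [3, 4, 5].
Therefore out = [3, 4, 5].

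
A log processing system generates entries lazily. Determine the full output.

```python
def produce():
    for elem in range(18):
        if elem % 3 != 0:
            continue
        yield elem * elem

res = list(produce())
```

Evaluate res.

Step 1: Only yield elem**2 when elem is divisible by 3:
  elem=0: 0 % 3 == 0, yield 0**2 = 0
  elem=3: 3 % 3 == 0, yield 3**2 = 9
  elem=6: 6 % 3 == 0, yield 6**2 = 36
  elem=9: 9 % 3 == 0, yield 9**2 = 81
  elem=12: 12 % 3 == 0, yield 12**2 = 144
  elem=15: 15 % 3 == 0, yield 15**2 = 225
Therefore res = [0, 9, 36, 81, 144, 225].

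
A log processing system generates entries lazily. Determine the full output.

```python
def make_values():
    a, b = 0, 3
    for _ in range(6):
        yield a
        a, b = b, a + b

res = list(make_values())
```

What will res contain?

Step 1: Fibonacci-like sequence starting with a=0, b=3:
  Iteration 1: yield a=0, then a,b = 3,3
  Iteration 2: yield a=3, then a,b = 3,6
  Iteration 3: yield a=3, then a,b = 6,9
  Iteration 4: yield a=6, then a,b = 9,15
  Iteration 5: yield a=9, then a,b = 15,24
  Iteration 6: yield a=15, then a,b = 24,39
Therefore res = [0, 3, 3, 6, 9, 15].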